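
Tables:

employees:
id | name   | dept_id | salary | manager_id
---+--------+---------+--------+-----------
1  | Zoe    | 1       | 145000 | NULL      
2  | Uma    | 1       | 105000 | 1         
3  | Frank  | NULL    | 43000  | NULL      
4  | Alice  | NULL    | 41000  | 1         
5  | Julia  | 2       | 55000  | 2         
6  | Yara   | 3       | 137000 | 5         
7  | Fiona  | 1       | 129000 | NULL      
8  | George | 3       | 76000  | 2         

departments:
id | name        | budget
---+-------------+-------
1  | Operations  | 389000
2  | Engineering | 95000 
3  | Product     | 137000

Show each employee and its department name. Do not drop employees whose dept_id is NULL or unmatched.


LEFT JOIN keeps every row from employees (the left table); where dept_id has no match in departments, the department columns become NULL. Walk through each employee:
  - employee 1 (Zoe): dept_id=1 -> matches Operations
  - employee 2 (Uma): dept_id=1 -> matches Operations
  - employee 3 (Frank): dept_id=NULL, no match -> kept with NULL
  - employee 4 (Alice): dept_id=NULL, no match -> kept with NULL
  - employee 5 (Julia): dept_id=2 -> matches Engineering
  - employee 6 (Yara): dept_id=3 -> matches Product
  - employee 7 (Fiona): dept_id=1 -> matches Operations
  - employee 8 (George): dept_id=3 -> matches Product
All 8 rows appear; 2 have NULL department.

SQL:
SELECT a.name, b.name AS department
FROM employees a
LEFT JOIN departments b ON a.dept_id = b.id

Result:
name   | department 
-------+------------
Zoe    | Operations 
Uma    | Operations 
Frank  | NULL       
Alice  | NULL       
Julia  | Engineering
Yara   | Product    
Fiona  | Operations 
George | Product    


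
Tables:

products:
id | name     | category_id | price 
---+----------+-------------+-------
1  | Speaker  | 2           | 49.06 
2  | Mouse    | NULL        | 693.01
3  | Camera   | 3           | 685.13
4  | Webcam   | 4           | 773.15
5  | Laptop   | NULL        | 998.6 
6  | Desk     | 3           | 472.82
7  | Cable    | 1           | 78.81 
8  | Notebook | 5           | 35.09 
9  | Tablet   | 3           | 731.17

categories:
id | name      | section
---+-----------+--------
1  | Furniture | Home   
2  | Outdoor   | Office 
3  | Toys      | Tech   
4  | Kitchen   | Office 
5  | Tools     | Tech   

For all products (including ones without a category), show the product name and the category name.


LEFT JOIN keeps every row from products (the left table); where category_id has no match in categories, the category columns become NULL. Walk through each product:
  - product 1 (Speaker): category_id=2 -> matches Outdoor
  - product 2 (Mouse): category_id=NULL, no match -> kept with NULL
  - product 3 (Camera): category_id=3 -> matches Toys
  - product 4 (Webcam): category_id=4 -> matches Kitchen
  - product 5 (Laptop): category_id=NULL, no match -> kept with NULL
  - product 6 (Desk): category_id=3 -> matches Toys
  - product 7 (Cable): category_id=1 -> matches Furniture
  - product 8 (Notebook): category_id=5 -> matches Tools
  - product 9 (Tablet): category_id=3 -> matches Toys
All 9 rows appear; 2 have NULL category.

SQL:
SELECT a.name, b.name AS category
FROM products a
LEFT JOIN categories b ON a.category_id = b.id

Result:
name     | category 
---------+----------
Speaker  | Outdoor  
Mouse    | NULL     
Camera   | Toys     
Webcam   | Kitchen  
Laptop   | NULL     
Desk     | Toys     
Cable    | Furniture
Notebook | Tools    
Tablet   | Toys     


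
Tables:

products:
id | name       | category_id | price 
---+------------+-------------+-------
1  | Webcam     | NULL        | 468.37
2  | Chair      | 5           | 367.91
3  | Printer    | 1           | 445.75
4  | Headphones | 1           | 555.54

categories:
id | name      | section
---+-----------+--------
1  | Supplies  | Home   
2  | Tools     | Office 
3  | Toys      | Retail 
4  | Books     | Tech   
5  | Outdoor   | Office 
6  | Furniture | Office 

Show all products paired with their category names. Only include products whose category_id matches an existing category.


INNER JOIN keeps only products rows whose category_id matches an id in categories. Walk through each product:
  - product 1 (Webcam): category_id=NULL, no match -> dropped
  - product 2 (Chair): category_id=5 -> matches Outdoor
  - product 3 (Printer): category_id=1 -> matches Supplies
  - product 4 (Headphones): category_id=1 -> matches Supplies
So 1 of 4 rows is dropped.

SQL:
SELECT a.name, b.name AS category
FROM products a
INNER JOIN categories b ON a.category_id = b.id

Result:
name       | category
-----------+---------
Chair      | Outdoor 
Printer    | Supplies
Headphones | Supplies


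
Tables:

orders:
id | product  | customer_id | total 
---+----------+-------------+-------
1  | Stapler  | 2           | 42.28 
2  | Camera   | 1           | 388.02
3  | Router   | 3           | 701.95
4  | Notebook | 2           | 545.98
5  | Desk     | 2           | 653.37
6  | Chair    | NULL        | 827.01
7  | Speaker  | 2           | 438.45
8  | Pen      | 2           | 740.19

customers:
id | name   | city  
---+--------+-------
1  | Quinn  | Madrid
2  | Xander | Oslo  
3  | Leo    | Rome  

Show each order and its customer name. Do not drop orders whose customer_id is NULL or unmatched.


LEFT JOIN keeps every row from orders (the left table); where customer_id has no match in customers, the customer columns become NULL. Walk through each order:
  - order 1 (Stapler): customer_id=2 -> matches Xander
  - order 2 (Camera): customer_id=1 -> matches Quinn
  - order 3 (Router): customer_id=3 -> matches Leo
  - order 4 (Notebook): customer_id=2 -> matches Xander
  - order 5 (Desk): customer_id=2 -> matches Xander
  - order 6 (Chair): customer_id=NULL, no match -> kept with NULL
  - order 7 (Speaker): customer_id=2 -> matches Xander
  - order 8 (Pen): customer_id=2 -> matches Xander
All 8 rows appear; 1 has NULL customer.

SQL:
SELECT a.product, b.name AS customer
FROM orders a
LEFT JOIN customers b ON a.customer_id = b.id

Result:
product  | customer
---------+---------
Stapler  | Xander  
Camera   | Quinn   
Router   | Leo     
Notebook | Xander  
Desk     | Xander  
Chair    | NULL    
Speaker  | Xander  
Pen      | Xander  


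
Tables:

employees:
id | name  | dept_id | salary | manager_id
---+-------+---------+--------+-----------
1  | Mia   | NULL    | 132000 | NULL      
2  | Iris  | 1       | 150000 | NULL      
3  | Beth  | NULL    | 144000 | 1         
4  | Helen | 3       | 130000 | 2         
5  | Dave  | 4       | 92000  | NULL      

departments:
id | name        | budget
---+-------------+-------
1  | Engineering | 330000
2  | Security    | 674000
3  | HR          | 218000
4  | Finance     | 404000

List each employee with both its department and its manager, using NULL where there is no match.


Two LEFT JOINs from the same base table employees: one to departments via dept_id, one to employees itself via manager_id. Both are LEFT so every employee is preserved.
Match against departments:
  - employee 1 (Mia): dept_id=NULL, no match -> kept with NULL
  - employee 2 (Iris): dept_id=1 -> matches Engineering
  - employee 3 (Beth): dept_id=NULL, no match -> kept with NULL
  - employee 4 (Helen): dept_id=3 -> matches HR
  - employee 5 (Dave): dept_id=4 -> matches Finance
Match against employees (self):
  - employee 1 (Mia): manager_id=NULL -> NULL
  - employee 2 (Iris): manager_id=NULL -> NULL
  - employee 3 (Beth): manager_id=1 -> Mia
  - employee 4 (Helen): manager_id=2 -> Iris
  - employee 5 (Dave): manager_id=NULL -> NULL

SQL:
SELECT a.name, b.name AS department, c.name AS manager
FROM employees a
LEFT JOIN departments b ON a.dept_id = b.id
LEFT JOIN employees c ON a.manager_id = c.id

Result:
name  | department  | manager
------+-------------+--------
Mia   | NULL        | NULL   
Iris  | Engineering | NULL   
Beth  | NULL        | Mia    
Helen | HR          | Iris   
Dave  | Finance     | NULL   


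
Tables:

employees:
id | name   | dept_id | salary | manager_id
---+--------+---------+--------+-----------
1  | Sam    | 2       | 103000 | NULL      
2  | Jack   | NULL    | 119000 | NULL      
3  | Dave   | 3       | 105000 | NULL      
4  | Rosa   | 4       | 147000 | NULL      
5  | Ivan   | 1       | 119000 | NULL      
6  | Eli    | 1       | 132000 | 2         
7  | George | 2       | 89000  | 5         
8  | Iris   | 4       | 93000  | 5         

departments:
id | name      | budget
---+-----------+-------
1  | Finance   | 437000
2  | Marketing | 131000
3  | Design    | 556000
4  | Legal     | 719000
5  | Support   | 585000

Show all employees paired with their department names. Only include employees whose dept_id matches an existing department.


INNER JOIN keeps only employees rows whose dept_id matches an id in departments. Walk through each employee:
  - employee 1 (Sam): dept_id=2 -> matches Marketing
  - employee 2 (Jack): dept_id=NULL, no match -> dropped
  - employee 3 (Dave): dept_id=3 -> matches Design
  - employee 4 (Rosa): dept_id=4 -> matches Legal
  - employee 5 (Ivan): dept_id=1 -> matches Finance
  - employee 6 (Eli): dept_id=1 -> matches Finance
  - employee 7 (George): dept_id=2 -> matches Marketing
  - employee 8 (Iris): dept_id=4 -> matches Legal
So 1 of 8 rows is dropped.

SQL:
SELECT a.name, b.name AS department
FROM employees a
INNER JOIN departments b ON a.dept_id = b.id

Result:
name   | department
-------+-----------
Sam    | Marketing 
Dave   | Design    
Rosa   | Legal     
Ivan   | Finance   
Eli    | Finance   
George | Marketing 
Iris   | Legal     


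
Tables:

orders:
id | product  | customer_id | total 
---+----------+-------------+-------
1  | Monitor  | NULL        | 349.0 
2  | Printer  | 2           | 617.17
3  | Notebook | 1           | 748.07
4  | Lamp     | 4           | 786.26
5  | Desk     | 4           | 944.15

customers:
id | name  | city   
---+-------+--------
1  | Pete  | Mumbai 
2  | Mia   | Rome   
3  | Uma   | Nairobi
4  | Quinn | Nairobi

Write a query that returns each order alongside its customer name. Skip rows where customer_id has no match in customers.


INNER JOIN keeps only orders rows whose customer_id matches an id in customers. Walk through each order:
  - order 1 (Monitor): customer_id=NULL, no match -> dropped
  - order 2 (Printer): customer_id=2 -> matches Mia
  - order 3 (Notebook): customer_id=1 -> matches Pete
  - order 4 (Lamp): customer_id=4 -> matches Quinn
  - order 5 (Desk): customer_id=4 -> matches Quinn
So 1 of 5 rows is dropped.

SQL:
SELECT a.product, b.name AS customer
FROM orders a
INNER JOIN customers b ON a.customer_id = b.id

Result:
product  | customer
---------+---------
Printer  | Mia     
Notebook | Pete    
Lamp     | Quinn   
Desk     | Quinn   


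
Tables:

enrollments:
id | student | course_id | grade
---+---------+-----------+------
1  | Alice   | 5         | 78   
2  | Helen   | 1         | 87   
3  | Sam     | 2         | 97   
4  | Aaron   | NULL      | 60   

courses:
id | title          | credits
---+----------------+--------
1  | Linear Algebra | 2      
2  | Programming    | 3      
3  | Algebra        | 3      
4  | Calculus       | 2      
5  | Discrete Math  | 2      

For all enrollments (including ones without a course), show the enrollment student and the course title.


LEFT JOIN keeps every row from enrollments (the left table); where course_id has no match in courses, the course columns become NULL. Walk through each enrollment:
  - enrollment 1 (Alice): course_id=5 -> matches Discrete Math
  - enrollment 2 (Helen): course_id=1 -> matches Linear Algebra
  - enrollment 3 (Sam): course_id=2 -> matches Programming
  - enrollment 4 (Aaron): course_id=NULL, no match -> kept with NULL
All 4 rows appear; 1 has NULL course.

SQL:
SELECT a.student, b.title AS course
FROM enrollments a
LEFT JOIN courses b ON a.course_id = b.id

Result:
student | course        
--------+---------------
Alice   | Discrete Math 
Helen   | Linear Algebra
Sam     | Programming   
Aaron   | NULL          


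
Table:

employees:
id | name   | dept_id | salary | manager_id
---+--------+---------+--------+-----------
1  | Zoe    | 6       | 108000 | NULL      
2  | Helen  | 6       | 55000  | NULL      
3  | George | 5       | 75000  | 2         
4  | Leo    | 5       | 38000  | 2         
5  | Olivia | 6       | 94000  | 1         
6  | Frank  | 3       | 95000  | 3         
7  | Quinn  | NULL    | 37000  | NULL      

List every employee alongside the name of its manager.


This is a self-join: employees is joined to a second copy of itself, matching each row's manager_id to another row's id. Use LEFT JOIN so rows with manager_id=NULL are kept.
  - employee 1 (Zoe): manager_id=NULL -> NULL
  - employee 2 (Helen): manager_id=NULL -> NULL
  - employee 3 (George): manager_id=2 -> Helen
  - employee 4 (Leo): manager_id=2 -> Helen
  - employee 5 (Olivia): manager_id=1 -> Zoe
  - employee 6 (Frank): manager_id=3 -> George
  - employee 7 (Quinn): manager_id=NULL -> NULL

SQL:
SELECT a.name AS item, b.name AS manager
FROM employees a
LEFT JOIN employees b ON a.manager_id = b.id

Result:
item   | manager
-------+--------
Zoe    | NULL   
Helen  | NULL   
George | Helen  
Leo    | Helen  
Olivia | Zoe    
Frank  | George 
Quinn  | NULL   


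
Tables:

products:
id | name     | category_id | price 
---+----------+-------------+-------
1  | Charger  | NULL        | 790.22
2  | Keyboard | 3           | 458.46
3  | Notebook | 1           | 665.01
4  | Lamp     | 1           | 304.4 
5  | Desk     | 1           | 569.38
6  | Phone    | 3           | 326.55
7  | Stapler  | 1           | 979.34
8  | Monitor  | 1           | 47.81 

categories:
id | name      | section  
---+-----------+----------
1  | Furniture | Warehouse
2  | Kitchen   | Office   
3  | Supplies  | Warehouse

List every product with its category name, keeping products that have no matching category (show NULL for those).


LEFT JOIN keeps every row from products (the left table); where category_id has no match in categories, the category columns become NULL. Walk through each product:
  - product 1 (Charger): category_id=NULL, no match -> kept with NULL
  - product 2 (Keyboard): category_id=3 -> matches Supplies
  - product 3 (Notebook): category_id=1 -> matches Furniture
  - product 4 (Lamp): category_id=1 -> matches Furniture
  - product 5 (Desk): category_id=1 -> matches Furniture
  - product 6 (Phone): category_id=3 -> matches Supplies
  - product 7 (Stapler): category_id=1 -> matches Furniture
  - product 8 (Monitor): category_id=1 -> matches Furniture
All 8 rows appear; 1 has NULL category.

SQL:
SELECT a.name, b.name AS category
FROM products a
LEFT JOIN categories b ON a.category_id = b.id

Result:
name     | category 
---------+----------
Charger  | NULL     
Keyboard | Supplies 
Notebook | Furniture
Lamp     | Furniture
Desk     | Furniture
Phone    | Supplies 
Stapler  | Furniture
Monitor  | Furniture


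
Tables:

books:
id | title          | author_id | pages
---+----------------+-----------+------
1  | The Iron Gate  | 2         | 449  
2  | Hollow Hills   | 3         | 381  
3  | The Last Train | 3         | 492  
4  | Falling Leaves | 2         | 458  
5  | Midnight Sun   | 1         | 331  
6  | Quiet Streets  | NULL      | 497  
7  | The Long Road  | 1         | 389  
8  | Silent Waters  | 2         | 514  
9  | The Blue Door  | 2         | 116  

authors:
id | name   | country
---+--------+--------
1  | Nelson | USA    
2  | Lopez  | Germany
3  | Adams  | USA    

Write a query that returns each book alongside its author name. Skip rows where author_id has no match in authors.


INNER JOIN keeps only books rows whose author_id matches an id in authors. Walk through each book:
  - book 1 (The Iron Gate): author_id=2 -> matches Lopez
  - book 2 (Hollow Hills): author_id=3 -> matches Adams
  - book 3 (The Last Train): author_id=3 -> matches Adams
  - book 4 (Falling Leaves): author_id=2 -> matches Lopez
  - book 5 (Midnight Sun): author_id=1 -> matches Nelson
  - book 6 (Quiet Streets): author_id=NULL, no match -> dropped
  - book 7 (The Long Road): author_id=1 -> matches Nelson
  - book 8 (Silent Waters): author_id=2 -> matches Lopez
  - book 9 (The Blue Door): author_id=2 -> matches Lopez
So 1 of 9 rows is dropped.

SQL:
SELECT a.title, b.name AS author
FROM books a
INNER JOIN authors b ON a.author_id = b.id

Result:
title          | author
---------------+-------
The Iron Gate  | Lopez 
Hollow Hills   | Adams 
The Last Train | Adams 
Falling Leaves | Lopez 
Midnight Sun   | Nelson
The Long Road  | Nelson
Silent Waters  | Lopez 
The Blue Door  | Lopez 


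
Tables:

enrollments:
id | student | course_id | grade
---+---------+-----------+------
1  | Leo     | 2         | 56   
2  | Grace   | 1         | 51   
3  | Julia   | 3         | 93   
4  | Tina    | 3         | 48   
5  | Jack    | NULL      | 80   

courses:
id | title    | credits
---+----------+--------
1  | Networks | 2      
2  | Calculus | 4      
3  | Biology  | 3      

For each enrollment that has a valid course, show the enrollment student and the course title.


INNER JOIN keeps only enrollments rows whose course_id matches an id in courses. Walk through each enrollment:
  - enrollment 1 (Leo): course_id=2 -> matches Calculus
  - enrollment 2 (Grace): course_id=1 -> matches Networks
  - enrollment 3 (Julia): course_id=3 -> matches Biology
  - enrollment 4 (Tina): course_id=3 -> matches Biology
  - enrollment 5 (Jack): course_id=NULL, no match -> dropped
So 1 of 5 rows is dropped.

SQL:
SELECT a.student, b.title AS course
FROM enrollments a
INNER JOIN courses b ON a.course_id = b.id

Result:
student | course  
--------+---------
Leo     | Calculus
Grace   | Networks
Julia   | Biology 
Tina    | Biology 


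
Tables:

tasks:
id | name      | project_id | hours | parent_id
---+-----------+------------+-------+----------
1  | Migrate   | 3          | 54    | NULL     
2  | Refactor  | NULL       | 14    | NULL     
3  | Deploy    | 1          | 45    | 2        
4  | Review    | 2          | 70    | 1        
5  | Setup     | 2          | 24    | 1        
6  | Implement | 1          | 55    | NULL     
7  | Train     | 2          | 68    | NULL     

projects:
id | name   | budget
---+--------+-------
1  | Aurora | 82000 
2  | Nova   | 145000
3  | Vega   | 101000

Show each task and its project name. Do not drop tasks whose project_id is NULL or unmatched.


LEFT JOIN keeps every row from tasks (the left table); where project_id has no match in projects, the project columns become NULL. Walk through each task:
  - task 1 (Migrate): project_id=3 -> matches Vega
  - task 2 (Refactor): project_id=NULL, no match -> kept with NULL
  - task 3 (Deploy): project_id=1 -> matches Aurora
  - task 4 (Review): project_id=2 -> matches Nova
  - task 5 (Setup): project_id=2 -> matches Nova
  - task 6 (Implement): project_id=1 -> matches Aurora
  - task 7 (Train): project_id=2 -> matches Nova
All 7 rows appear; 1 has NULL project.

SQL:
SELECT a.name, b.name AS project
FROM tasks a
LEFT JOIN projects b ON a.project_id = b.id

Result:
name      | project
----------+--------
Migrate   | Vega   
Refactor  | NULL   
Deploy    | Aurora 
Review    | Nova   
Setup     | Nova   
Implement | Aurora 
Train     | Nova   


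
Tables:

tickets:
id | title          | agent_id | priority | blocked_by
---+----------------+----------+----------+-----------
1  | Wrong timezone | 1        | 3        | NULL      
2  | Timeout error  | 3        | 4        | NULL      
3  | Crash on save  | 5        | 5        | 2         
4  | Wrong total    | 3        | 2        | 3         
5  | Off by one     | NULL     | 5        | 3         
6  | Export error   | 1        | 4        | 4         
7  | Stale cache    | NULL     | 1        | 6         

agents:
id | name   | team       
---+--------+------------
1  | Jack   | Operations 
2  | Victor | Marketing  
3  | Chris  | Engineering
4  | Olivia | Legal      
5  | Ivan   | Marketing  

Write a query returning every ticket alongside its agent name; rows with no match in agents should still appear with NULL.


LEFT JOIN keeps every row from tickets (the left table); where agent_id has no match in agents, the agent columns become NULL. Walk through each ticket:
  - ticket 1 (Wrong timezone): agent_id=1 -> matches Jack
  - ticket 2 (Timeout error): agent_id=3 -> matches Chris
  - ticket 3 (Crash on save): agent_id=5 -> matches Ivan
  - ticket 4 (Wrong total): agent_id=3 -> matches Chris
  - ticket 5 (Off by one): agent_id=NULL, no match -> kept with NULL
  - ticket 6 (Export error): agent_id=1 -> matches Jack
  - ticket 7 (Stale cache): agent_id=NULL, no match -> kept with NULL
All 7 rows appear; 2 have NULL agent.

SQL:
SELECT a.title, b.name AS agent
FROM tickets a
LEFT JOIN agents b ON a.agent_id = b.id

Result:
title          | agent
---------------+------
Wrong timezone | Jack 
Timeout error  | Chris
Crash on save  | Ivan 
Wrong total    | Chris
Off by one     | NULL 
Export error   | Jack 
Stale cache    | NULL 


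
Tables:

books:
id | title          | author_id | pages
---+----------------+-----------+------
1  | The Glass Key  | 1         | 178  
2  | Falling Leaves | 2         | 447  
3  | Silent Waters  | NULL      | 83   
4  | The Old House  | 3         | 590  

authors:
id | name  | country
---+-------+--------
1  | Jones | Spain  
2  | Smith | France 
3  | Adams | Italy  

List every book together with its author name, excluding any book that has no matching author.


INNER JOIN keeps only books rows whose author_id matches an id in authors. Walk through each book:
  - book 1 (The Glass Key): author_id=1 -> matches Jones
  - book 2 (Falling Leaves): author_id=2 -> matches Smith
  - book 3 (Silent Waters): author_id=NULL, no match -> dropped
  - book 4 (The Old House): author_id=3 -> matches Adams
So 1 of 4 rows is dropped.

SQL:
SELECT a.title, b.name AS author
FROM books a
INNER JOIN authors b ON a.author_id = b.id

Result:
title          | author
---------------+-------
The Glass Key  | Jones 
Falling Leaves | Smith 
The Old House  | Adams 


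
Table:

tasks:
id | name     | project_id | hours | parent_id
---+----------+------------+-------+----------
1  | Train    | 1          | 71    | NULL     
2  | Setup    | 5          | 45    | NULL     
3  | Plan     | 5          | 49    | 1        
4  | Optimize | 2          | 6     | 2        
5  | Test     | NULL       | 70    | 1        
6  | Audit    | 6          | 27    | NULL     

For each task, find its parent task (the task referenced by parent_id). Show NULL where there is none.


This is a self-join: tasks is joined to a second copy of itself, matching each row's parent_id to another row's id. Use LEFT JOIN so rows with parent_id=NULL are kept.
  - task 1 (Train): parent_id=NULL -> NULL
  - task 2 (Setup): parent_id=NULL -> NULL
  - task 3 (Plan): parent_id=1 -> Train
  - task 4 (Optimize): parent_id=2 -> Setup
  - task 5 (Test): parent_id=1 -> Train
  - task 6 (Audit): parent_id=NULL -> NULL

SQL:
SELECT a.name AS item, b.name AS parent
FROM tasks a
LEFT JOIN tasks b ON a.parent_id = b.id

Result:
item     | parent
---------+-------
Train    | NULL  
Setup    | NULL  
Plan     | Train 
Optimize | Setup 
Test     | Train 
Audit    | NULL  


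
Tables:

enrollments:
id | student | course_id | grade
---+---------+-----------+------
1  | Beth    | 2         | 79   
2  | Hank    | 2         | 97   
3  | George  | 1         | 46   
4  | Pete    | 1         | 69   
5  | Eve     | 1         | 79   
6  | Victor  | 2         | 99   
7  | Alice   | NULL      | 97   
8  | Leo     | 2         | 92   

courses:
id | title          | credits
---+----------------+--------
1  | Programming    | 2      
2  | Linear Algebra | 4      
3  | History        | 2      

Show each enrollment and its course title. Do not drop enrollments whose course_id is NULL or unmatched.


LEFT JOIN keeps every row from enrollments (the left table); where course_id has no match in courses, the course columns become NULL. Walk through each enrollment:
  - enrollment 1 (Beth): course_id=2 -> matches Linear Algebra
  - enrollment 2 (Hank): course_id=2 -> matches Linear Algebra
  - enrollment 3 (George): course_id=1 -> matches Programming
  - enrollment 4 (Pete): course_id=1 -> matches Programming
  - enrollment 5 (Eve): course_id=1 -> matches Programming
  - enrollment 6 (Victor): course_id=2 -> matches Linear Algebra
  - enrollment 7 (Alice): course_id=NULL, no match -> kept with NULL
  - enrollment 8 (Leo): course_id=2 -> matches Linear Algebra
All 8 rows appear; 1 has NULL course.

SQL:
SELECT a.student, b.title AS course
FROM enrollments a
LEFT JOIN courses b ON a.course_id = b.id

Result:
student | course        
--------+---------------
Beth    | Linear Algebra
Hank    | Linear Algebra
George  | Programming   
Pete    | Programming   
Eve     | Programming   
Victor  | Linear Algebra
Alice   | NULL          
Leo     | Linear Algebra


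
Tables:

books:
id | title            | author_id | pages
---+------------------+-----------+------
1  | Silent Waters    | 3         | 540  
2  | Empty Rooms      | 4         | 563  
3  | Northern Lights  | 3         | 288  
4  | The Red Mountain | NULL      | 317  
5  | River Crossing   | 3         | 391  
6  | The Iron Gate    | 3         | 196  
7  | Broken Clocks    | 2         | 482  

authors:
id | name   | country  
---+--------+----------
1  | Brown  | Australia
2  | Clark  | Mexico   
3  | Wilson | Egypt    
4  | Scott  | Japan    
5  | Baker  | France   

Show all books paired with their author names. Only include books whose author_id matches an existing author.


INNER JOIN keeps only books rows whose author_id matches an id in authors. Walk through each book:
  - book 1 (Silent Waters): author_id=3 -> matches Wilson
  - book 2 (Empty Rooms): author_id=4 -> matches Scott
  - book 3 (Northern Lights): author_id=3 -> matches Wilson
  - book 4 (The Red Mountain): author_id=NULL, no match -> dropped
  - book 5 (River Crossing): author_id=3 -> matches Wilson
  - book 6 (The Iron Gate): author_id=3 -> matches Wilson
  - book 7 (Broken Clocks): author_id=2 -> matches Clark
So 1 of 7 rows is dropped.

SQL:
SELECT a.title, b.name AS author
FROM books a
INNER JOIN authors b ON a.author_id = b.id

Result:
title           | author
----------------+-------
Silent Waters   | Wilson
Empty Rooms     | Scott 
Northern Lights | Wilson
River Crossing  | Wilson
The Iron Gate   | Wilson
Broken Clocks   | Clark 


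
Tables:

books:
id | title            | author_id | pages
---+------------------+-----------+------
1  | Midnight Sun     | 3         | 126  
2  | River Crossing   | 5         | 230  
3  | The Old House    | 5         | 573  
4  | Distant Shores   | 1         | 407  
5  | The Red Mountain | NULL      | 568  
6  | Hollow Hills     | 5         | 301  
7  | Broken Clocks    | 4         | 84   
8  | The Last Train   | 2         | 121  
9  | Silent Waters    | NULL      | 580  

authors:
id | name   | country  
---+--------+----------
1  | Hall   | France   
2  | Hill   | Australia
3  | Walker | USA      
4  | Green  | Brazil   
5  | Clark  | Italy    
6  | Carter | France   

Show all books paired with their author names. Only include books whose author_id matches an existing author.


INNER JOIN keeps only books rows whose author_id matches an id in authors. Walk through each book:
  - book 1 (Midnight Sun): author_id=3 -> matches Walker
  - book 2 (River Crossing): author_id=5 -> matches Clark
  - book 3 (The Old House): author_id=5 -> matches Clark
  - book 4 (Distant Shores): author_id=1 -> matches Hall
  - book 5 (The Red Mountain): author_id=NULL, no match -> dropped
  - book 6 (Hollow Hills): author_id=5 -> matches Clark
  - book 7 (Broken Clocks): author_id=4 -> matches Green
  - book 8 (The Last Train): author_id=2 -> matches Hill
  - book 9 (Silent Waters): author_id=NULL, no match -> dropped
So 2 of 9 rows are dropped.

SQL:
SELECT a.title, b.name AS author
FROM books a
INNER JOIN authors b ON a.author_id = b.id

Result:
title          | author
---------------+-------
Midnight Sun   | Walker
River Crossing | Clark 
The Old House  | Clark 
Distant Shores | Hall  
Hollow Hills   | Clark 
Broken Clocks  | Green 
The Last Train | Hill  


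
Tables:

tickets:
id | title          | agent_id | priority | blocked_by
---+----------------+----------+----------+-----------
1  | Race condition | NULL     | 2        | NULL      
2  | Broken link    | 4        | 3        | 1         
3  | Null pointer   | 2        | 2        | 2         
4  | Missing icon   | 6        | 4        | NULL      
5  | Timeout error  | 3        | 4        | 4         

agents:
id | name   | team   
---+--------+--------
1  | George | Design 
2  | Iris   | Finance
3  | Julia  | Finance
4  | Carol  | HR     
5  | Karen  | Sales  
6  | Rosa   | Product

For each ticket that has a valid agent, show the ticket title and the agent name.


INNER JOIN keeps only tickets rows whose agent_id matches an id in agents. Walk through each ticket:
  - ticket 1 (Race condition): agent_id=NULL, no match -> dropped
  - ticket 2 (Broken link): agent_id=4 -> matches Carol
  - ticket 3 (Null pointer): agent_id=2 -> matches Iris
  - ticket 4 (Missing icon): agent_id=6 -> matches Rosa
  - ticket 5 (Timeout error): agent_id=3 -> matches Julia
So 1 of 5 rows is dropped.

SQL:
SELECT a.title, b.name AS agent
FROM tickets a
INNER JOIN agents b ON a.agent_id = b.id

Result:
title         | agent
--------------+------
Broken link   | Carol
Null pointer  | Iris 
Missing icon  | Rosa 
Timeout error | Julia


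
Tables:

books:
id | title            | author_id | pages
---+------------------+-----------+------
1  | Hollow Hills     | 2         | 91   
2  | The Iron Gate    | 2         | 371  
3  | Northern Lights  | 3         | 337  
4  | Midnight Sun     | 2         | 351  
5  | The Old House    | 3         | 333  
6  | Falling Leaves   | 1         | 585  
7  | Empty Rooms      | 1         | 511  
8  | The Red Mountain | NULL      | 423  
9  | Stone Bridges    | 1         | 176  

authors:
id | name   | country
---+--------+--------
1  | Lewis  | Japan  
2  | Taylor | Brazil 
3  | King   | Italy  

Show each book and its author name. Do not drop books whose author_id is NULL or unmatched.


LEFT JOIN keeps every row from books (the left table); where author_id has no match in authors, the author columns become NULL. Walk through each book:
  - book 1 (Hollow Hills): author_id=2 -> matches Taylor
  - book 2 (The Iron Gate): author_id=2 -> matches Taylor
  - book 3 (Northern Lights): author_id=3 -> matches King
  - book 4 (Midnight Sun): author_id=2 -> matches Taylor
  - book 5 (The Old House): author_id=3 -> matches King
  - book 6 (Falling Leaves): author_id=1 -> matches Lewis
  - book 7 (Empty Rooms): author_id=1 -> matches Lewis
  - book 8 (The Red Mountain): author_id=NULL, no match -> kept with NULL
  - book 9 (Stone Bridges): author_id=1 -> matches Lewis
All 9 rows appear; 1 has NULL author.

SQL:
SELECT a.title, b.name AS author
FROM books a
LEFT JOIN authors b ON a.author_id = b.id

Result:
title            | author
-----------------+-------
Hollow Hills     | Taylor
The Iron Gate    | Taylor
Northern Lights  | King  
Midnight Sun     | Taylor
The Old House    | King  
Falling Leaves   | Lewis 
Empty Rooms      | Lewis 
The Red Mountain | NULL  
Stone Bridges    | Lewis 


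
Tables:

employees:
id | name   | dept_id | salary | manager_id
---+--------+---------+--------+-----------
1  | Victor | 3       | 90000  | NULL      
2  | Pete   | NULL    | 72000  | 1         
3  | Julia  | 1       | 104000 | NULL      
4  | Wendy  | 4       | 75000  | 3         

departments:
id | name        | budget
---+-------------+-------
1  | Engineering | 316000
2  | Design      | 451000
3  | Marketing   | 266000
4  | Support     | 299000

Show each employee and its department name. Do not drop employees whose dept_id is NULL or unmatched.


LEFT JOIN keeps every row from employees (the left table); where dept_id has no match in departments, the department columns become NULL. Walk through each employee:
  - employee 1 (Victor): dept_id=3 -> matches Marketing
  - employee 2 (Pete): dept_id=NULL, no match -> kept with NULL
  - employee 3 (Julia): dept_id=1 -> matches Engineering
  - employee 4 (Wendy): dept_id=4 -> matches Support
All 4 rows appear; 1 has NULL department.

SQL:
SELECT a.name, b.name AS department
FROM employees a
LEFT JOIN departments b ON a.dept_id = b.id

Result:
name   | department 
-------+------------
Victor | Marketing  
Pete   | NULL       
Julia  | Engineering
Wendy  | Support    


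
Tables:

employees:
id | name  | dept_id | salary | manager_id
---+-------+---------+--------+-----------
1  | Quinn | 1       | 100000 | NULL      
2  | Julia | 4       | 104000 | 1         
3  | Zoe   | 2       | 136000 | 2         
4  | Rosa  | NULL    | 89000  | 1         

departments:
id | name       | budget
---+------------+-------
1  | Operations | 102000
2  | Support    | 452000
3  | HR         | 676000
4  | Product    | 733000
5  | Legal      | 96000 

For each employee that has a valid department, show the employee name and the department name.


INNER JOIN keeps only employees rows whose dept_id matches an id in departments. Walk through each employee:
  - employee 1 (Quinn): dept_id=1 -> matches Operations
  - employee 2 (Julia): dept_id=4 -> matches Product
  - employee 3 (Zoe): dept_id=2 -> matches Support
  - employee 4 (Rosa): dept_id=NULL, no match -> dropped
So 1 of 4 rows is dropped.

SQL:
SELECT a.name, b.name AS department
FROM employees a
INNER JOIN departments b ON a.dept_id = b.id

Result:
name  | department
------+-----------
Quinn | Operations
Julia | Product   
Zoe   | Support   


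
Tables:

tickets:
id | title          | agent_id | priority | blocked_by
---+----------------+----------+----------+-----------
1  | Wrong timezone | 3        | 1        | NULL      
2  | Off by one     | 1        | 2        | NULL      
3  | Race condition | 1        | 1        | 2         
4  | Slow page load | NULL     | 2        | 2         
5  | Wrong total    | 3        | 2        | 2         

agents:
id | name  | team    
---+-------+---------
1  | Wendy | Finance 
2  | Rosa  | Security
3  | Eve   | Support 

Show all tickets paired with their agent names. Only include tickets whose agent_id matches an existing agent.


INNER JOIN keeps only tickets rows whose agent_id matches an id in agents. Walk through each ticket:
  - ticket 1 (Wrong timezone): agent_id=3 -> matches Eve
  - ticket 2 (Off by one): agent_id=1 -> matches Wendy
  - ticket 3 (Race condition): agent_id=1 -> matches Wendy
  - ticket 4 (Slow page load): agent_id=NULL, no match -> dropped
  - ticket 5 (Wrong total): agent_id=3 -> matches Eve
So 1 of 5 rows is dropped.

SQL:
SELECT a.title, b.name AS agent
FROM tickets a
INNER JOIN agents b ON a.agent_id = b.id

Result:
title          | agent
---------------+------
Wrong timezone | Eve  
Off by one     | Wendy
Race condition | Wendy
Wrong total    | Eve  


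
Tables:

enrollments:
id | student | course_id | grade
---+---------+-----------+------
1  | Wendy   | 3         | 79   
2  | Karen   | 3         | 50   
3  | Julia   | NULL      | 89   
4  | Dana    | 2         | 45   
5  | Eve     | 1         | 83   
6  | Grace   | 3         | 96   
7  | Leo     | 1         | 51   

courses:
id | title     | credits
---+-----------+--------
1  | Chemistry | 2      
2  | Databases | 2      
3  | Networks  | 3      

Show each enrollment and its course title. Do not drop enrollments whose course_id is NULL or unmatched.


LEFT JOIN keeps every row from enrollments (the left table); where course_id has no match in courses, the course columns become NULL. Walk through each enrollment:
  - enrollment 1 (Wendy): course_id=3 -> matches Networks
  - enrollment 2 (Karen): course_id=3 -> matches Networks
  - enrollment 3 (Julia): course_id=NULL, no match -> kept with NULL
  - enrollment 4 (Dana): course_id=2 -> matches Databases
  - enrollment 5 (Eve): course_id=1 -> matches Chemistry
  - enrollment 6 (Grace): course_id=3 -> matches Networks
  - enrollment 7 (Leo): course_id=1 -> matches Chemistry
All 7 rows appear; 1 has NULL course.

SQL:
SELECT a.student, b.title AS course
FROM enrollments a
LEFT JOIN courses b ON a.course_id = b.id

Result:
student | course   
--------+----------
Wendy   | Networks 
Karen   | Networks 
Julia   | NULL     
Dana    | Databases
Eve     | Chemistry
Grace   | Networks 
Leo     | Chemistry


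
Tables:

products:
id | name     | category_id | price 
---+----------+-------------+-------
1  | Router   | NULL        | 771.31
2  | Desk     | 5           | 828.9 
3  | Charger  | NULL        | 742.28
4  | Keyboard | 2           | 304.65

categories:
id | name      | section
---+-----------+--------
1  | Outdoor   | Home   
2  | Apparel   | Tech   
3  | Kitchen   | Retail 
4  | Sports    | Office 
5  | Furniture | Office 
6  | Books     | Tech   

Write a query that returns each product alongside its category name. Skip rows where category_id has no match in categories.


INNER JOIN keeps only products rows whose category_id matches an id in categories. Walk through each product:
  - product 1 (Router): category_id=NULL, no match -> dropped
  - product 2 (Desk): category_id=5 -> matches Furniture
  - product 3 (Charger): category_id=NULL, no match -> dropped
  - product 4 (Keyboard): category_id=2 -> matches Apparel
So 2 of 4 rows are dropped.

SQL:
SELECT a.name, b.name AS category
FROM products a
INNER JOIN categories b ON a.category_id = b.id

Result:
name     | category 
---------+----------
Desk     | Furniture
Keyboard | Apparel  


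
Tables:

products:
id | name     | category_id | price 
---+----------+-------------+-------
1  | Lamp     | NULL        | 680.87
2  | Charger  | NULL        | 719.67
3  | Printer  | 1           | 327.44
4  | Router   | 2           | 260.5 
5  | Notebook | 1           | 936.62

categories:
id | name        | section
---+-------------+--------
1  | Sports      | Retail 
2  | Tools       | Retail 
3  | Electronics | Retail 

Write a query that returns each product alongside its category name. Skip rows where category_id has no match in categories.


INNER JOIN keeps only products rows whose category_id matches an id in categories. Walk through each product:
  - product 1 (Lamp): category_id=NULL, no match -> dropped
  - product 2 (Charger): category_id=NULL, no match -> dropped
  - product 3 (Printer): category_id=1 -> matches Sports
  - product 4 (Router): category_id=2 -> matches Tools
  - product 5 (Notebook): category_id=1 -> matches Sports
So 2 of 5 rows are dropped.

SQL:
SELECT a.name, b.name AS category
FROM products a
INNER JOIN categories b ON a.category_id = b.id

Result:
name     | category
---------+---------
Printer  | Sports  
Router   | Tools   
Notebook | Sports  


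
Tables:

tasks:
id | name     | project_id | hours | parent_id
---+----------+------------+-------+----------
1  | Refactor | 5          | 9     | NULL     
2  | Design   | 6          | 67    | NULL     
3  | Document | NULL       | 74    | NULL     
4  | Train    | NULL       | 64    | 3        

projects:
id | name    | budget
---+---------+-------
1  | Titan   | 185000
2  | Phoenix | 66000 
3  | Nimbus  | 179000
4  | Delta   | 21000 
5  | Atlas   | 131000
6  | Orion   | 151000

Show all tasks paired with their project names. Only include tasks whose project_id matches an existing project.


INNER JOIN keeps only tasks rows whose project_id matches an id in projects. Walk through each task:
  - task 1 (Refactor): project_id=5 -> matches Atlas
  - task 2 (Design): project_id=6 -> matches Orion
  - task 3 (Document): project_id=NULL, no match -> dropped
  - task 4 (Train): project_id=NULL, no match -> dropped
So 2 of 4 rows are dropped.

SQL:
SELECT a.name, b.name AS project
FROM tasks a
INNER JOIN projects b ON a.project_id = b.id

Result:
name     | project
---------+--------
Refactor | Atlas  
Design   | Orion  


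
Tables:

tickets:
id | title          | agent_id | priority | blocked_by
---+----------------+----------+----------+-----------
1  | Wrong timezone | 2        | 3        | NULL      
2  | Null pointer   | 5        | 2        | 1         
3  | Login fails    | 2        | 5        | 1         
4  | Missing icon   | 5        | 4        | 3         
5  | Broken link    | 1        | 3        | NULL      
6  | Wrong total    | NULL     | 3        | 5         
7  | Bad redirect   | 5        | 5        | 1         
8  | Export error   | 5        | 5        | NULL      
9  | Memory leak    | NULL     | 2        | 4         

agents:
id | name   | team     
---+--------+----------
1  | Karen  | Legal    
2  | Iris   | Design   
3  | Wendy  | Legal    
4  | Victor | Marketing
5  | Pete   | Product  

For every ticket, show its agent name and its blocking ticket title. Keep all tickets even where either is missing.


Two LEFT JOINs from the same base table tickets: one to agents via agent_id, one to tickets itself via blocked_by. Both are LEFT so every ticket is preserved.
Match against agents:
  - ticket 1 (Wrong timezone): agent_id=2 -> matches Iris
  - ticket 2 (Null pointer): agent_id=5 -> matches Pete
  - ticket 3 (Login fails): agent_id=2 -> matches Iris
  - ticket 4 (Missing icon): agent_id=5 -> matches Pete
  - ticket 5 (Broken link): agent_id=1 -> matches Karen
  - ticket 6 (Wrong total): agent_id=NULL, no match -> kept with NULL
  - ticket 7 (Bad redirect): agent_id=5 -> matches Pete
  - ticket 8 (Export error): agent_id=5 -> matches Pete
  - ticket 9 (Memory leak): agent_id=NULL, no match -> kept with NULL
Match against tickets (self):
  - ticket 1 (Wrong timezone): blocked_by=NULL -> NULL
  - ticket 2 (Null pointer): blocked_by=1 -> Wrong timezone
  - ticket 3 (Login fails): blocked_by=1 -> Wrong timezone
  - ticket 4 (Missing icon): blocked_by=3 -> Login fails
  - ticket 5 (Broken link): blocked_by=NULL -> NULL
  - ticket 6 (Wrong total): blocked_by=5 -> Broken link
  - ticket 7 (Bad redirect): blocked_by=1 -> Wrong timezone
  - ticket 8 (Export error): blocked_by=NULL -> NULL
  - ticket 9 (Memory leak): blocked_by=4 -> Missing icon

SQL:
SELECT a.title, b.name AS agent, c.title AS blocked_by
FROM tickets a
LEFT JOIN agents b ON a.agent_id = b.id
LEFT JOIN tickets c ON a.blocked_by = c.id

Result:
title          | agent | blocked_by    
---------------+-------+---------------
Wrong timezone | Iris  | NULL          
Null pointer   | Pete  | Wrong timezone
Login fails    | Iris  | Wrong timezone
Missing icon   | Pete  | Login fails   
Broken link    | Karen | NULL          
Wrong total    | NULL  | Broken link   
Bad redirect   | Pete  | Wrong timezone
Export error   | Pete  | NULL          
Memory leak    | NULL  | Missing icon  
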